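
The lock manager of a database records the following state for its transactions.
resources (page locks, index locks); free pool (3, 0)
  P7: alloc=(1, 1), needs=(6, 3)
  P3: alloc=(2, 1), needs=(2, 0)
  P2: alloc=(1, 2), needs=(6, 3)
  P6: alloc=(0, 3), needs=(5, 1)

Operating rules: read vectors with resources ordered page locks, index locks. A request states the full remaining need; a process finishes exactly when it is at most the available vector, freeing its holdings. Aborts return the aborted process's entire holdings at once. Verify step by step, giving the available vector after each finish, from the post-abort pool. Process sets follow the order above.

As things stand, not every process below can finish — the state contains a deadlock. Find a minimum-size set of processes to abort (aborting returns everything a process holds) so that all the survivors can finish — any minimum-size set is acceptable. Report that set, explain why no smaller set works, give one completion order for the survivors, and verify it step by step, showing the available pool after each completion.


The answer: abort P2.
Key observation: before aborting P2, P7 was permanently blocked — no order could ever run it; afterwards it completes at step 2.
Why nothing smaller works: aborting no one leaves the state deadlocked as given.
One survivor order: P3, P7, P6. Check, step by step (post-abort pool first):
  pool = (4, 2)
  P3 needs (2, 0) <= (4, 2) -> finishes; pool += (2, 1) = (6, 3)
  P7 needs (6, 3) <= (6, 3) -> finishes; pool += (1, 1) = (7, 4)
  P6 needs (5, 1) <= (7, 4) -> finishes; pool += (0, 3) = (7, 7)


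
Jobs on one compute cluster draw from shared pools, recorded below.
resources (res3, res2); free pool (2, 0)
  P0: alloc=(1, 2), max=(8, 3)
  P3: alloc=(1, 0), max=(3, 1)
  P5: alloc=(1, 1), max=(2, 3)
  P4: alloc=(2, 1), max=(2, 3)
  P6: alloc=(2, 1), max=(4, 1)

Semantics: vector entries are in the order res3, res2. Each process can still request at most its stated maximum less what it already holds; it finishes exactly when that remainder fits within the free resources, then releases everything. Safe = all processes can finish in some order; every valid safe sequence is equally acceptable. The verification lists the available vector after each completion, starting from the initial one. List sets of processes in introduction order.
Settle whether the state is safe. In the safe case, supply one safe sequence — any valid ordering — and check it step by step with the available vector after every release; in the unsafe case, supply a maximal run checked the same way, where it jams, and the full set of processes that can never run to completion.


UNSAFE.
Key observation: after P6, P3 the pool peaks at (5, 1), and each blocked process is short somewhere: P0 on res3; P5 on res2; P4 on res2.
The run P6, P3 cannot be extended any further. Verifying each step:
  pool = (2, 0)
  run P6 (needs (2, 0), free (2, 0)); after release of (2, 1) the pool is (4, 1)
  run P3 (needs (2, 1), free (4, 1)); after release of (1, 0) the pool is (5, 1)
  P0 still needs (7, 1) but only (5, 1) is free — short on res3
  P5 still needs (1, 2) but only (5, 1) is free — short on res2
  P4 still needs (0, 2) but only (5, 1) is free — short on res2
Never able to finish: P0, P5 and P4.


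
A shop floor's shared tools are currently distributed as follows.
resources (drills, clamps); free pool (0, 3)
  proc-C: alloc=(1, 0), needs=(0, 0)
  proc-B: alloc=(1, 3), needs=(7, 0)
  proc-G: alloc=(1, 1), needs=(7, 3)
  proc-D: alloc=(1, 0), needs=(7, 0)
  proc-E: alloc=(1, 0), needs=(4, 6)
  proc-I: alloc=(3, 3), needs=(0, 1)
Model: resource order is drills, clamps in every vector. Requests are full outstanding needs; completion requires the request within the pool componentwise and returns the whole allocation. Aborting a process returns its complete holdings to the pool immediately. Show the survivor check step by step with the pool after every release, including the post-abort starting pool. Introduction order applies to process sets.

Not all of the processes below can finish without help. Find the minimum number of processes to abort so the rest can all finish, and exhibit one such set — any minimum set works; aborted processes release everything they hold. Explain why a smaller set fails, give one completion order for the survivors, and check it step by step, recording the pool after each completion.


Minimum abort set: proc-B and proc-G.
Key observation: aborting proc-B and proc-G returns (2, 4), and proc-D — hopeless before — runs at step 4 with the returned capacity in the pool.
Minimality, checking each single-abort alternative: proc-C alone leaves proc-B blocked (short on drills); proc-B alone leaves proc-G blocked (short on drills); proc-G alone leaves proc-B blocked (short on drills); proc-D alone leaves proc-B blocked (short on drills); proc-E alone leaves proc-B blocked (short on drills); proc-I alone leaves proc-B blocked (short on drills).
Survivors finish in the order: proc-I, proc-E, proc-C, proc-D. Verifying each step (pool after the aborts first):
  pool = (2, 7)
  run proc-I (needs (0, 1), free (2, 7)); after release of (3, 3) the pool is (5, 10)
  run proc-E (needs (4, 6), free (5, 10)); after release of (1, 0) the pool is (6, 10)
  run proc-C (needs (0, 0), free (6, 10)); after release of (1, 0) the pool is (7, 10)
  run proc-D (needs (7, 0), free (7, 10)); after release of (1, 0) the pool is (8, 10)


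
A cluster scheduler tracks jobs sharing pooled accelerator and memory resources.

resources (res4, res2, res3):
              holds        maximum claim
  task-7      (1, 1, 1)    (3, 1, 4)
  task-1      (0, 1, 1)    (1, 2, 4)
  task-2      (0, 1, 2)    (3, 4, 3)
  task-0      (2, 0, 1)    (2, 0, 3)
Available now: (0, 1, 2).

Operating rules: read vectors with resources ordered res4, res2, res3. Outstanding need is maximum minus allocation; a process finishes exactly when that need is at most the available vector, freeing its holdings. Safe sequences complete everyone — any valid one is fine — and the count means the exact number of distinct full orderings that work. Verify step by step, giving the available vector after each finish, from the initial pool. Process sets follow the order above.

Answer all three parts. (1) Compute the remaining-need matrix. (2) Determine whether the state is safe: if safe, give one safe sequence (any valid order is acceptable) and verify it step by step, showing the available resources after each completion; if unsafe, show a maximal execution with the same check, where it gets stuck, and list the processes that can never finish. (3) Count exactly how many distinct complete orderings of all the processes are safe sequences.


(1) Need matrix, components ordered res4, res2, res3:
  task-7: (2, 0, 3)
  task-1: (1, 1, 3)
  task-2: (3, 3, 1)
  task-0: (0, 0, 2)
(2) SAFE, for example via the order task-0, task-1, task-7, task-2.
Key observation: task-0 is the earliest step where a requested resource binds exactly: need (0, 0, 2), pool (0, 1, 2) at its turn.
Walking it through:
  pool = (0, 1, 2)
  task-0 needs (0, 0, 2) <= (0, 1, 2) -> finishes; pool += (2, 0, 1) = (2, 1, 3)
  task-1 needs (1, 1, 3) <= (2, 1, 3) -> finishes; pool += (0, 1, 1) = (2, 2, 4)
  task-7 needs (2, 0, 3) <= (2, 2, 4) -> finishes; pool += (1, 1, 1) = (3, 3, 5)
  task-2 needs (3, 3, 1) <= (3, 3, 5) -> finishes; pool += (0, 1, 2) = (3, 4, 7)
(3) The exact count: 2 of the possible complete orderings are safe sequences.


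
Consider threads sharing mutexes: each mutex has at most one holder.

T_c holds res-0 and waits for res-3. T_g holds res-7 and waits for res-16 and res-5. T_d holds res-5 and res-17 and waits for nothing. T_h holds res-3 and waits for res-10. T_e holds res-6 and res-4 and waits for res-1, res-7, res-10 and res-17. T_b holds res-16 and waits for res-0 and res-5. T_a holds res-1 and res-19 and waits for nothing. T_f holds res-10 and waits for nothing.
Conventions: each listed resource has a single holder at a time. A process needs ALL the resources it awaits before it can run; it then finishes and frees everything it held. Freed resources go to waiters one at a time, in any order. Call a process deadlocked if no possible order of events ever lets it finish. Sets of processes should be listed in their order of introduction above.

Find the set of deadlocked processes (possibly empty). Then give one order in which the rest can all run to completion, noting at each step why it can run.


Nothing here is deadlocked.
Key observation: every chain of waits terminates; starting from the processes that wait on nothing, all the rest unlock in turn.
A valid finishing order for the others: T_f, T_h, T_a, T_c, T_d, T_b, T_g, T_e.
Verifying each step:
  T_f: no waits; runs immediately, freeing res-10
  T_h: everything it awaited (res-10) is free; runs, freeing res-3
  T_a: no waits; runs immediately, freeing res-1 and res-19
  T_c: everything it awaited (res-3) is free; runs, freeing res-0
  T_d: no waits; runs immediately, freeing res-5 and res-17
  T_b: everything it awaited (res-0 and res-5) is free; runs, freeing res-16
  T_g: everything it awaited (res-16 and res-5) is free; runs, freeing res-7
  T_e: everything it awaited (res-1, res-7, res-10 and res-17) is free; runs, freeing res-6 and res-4


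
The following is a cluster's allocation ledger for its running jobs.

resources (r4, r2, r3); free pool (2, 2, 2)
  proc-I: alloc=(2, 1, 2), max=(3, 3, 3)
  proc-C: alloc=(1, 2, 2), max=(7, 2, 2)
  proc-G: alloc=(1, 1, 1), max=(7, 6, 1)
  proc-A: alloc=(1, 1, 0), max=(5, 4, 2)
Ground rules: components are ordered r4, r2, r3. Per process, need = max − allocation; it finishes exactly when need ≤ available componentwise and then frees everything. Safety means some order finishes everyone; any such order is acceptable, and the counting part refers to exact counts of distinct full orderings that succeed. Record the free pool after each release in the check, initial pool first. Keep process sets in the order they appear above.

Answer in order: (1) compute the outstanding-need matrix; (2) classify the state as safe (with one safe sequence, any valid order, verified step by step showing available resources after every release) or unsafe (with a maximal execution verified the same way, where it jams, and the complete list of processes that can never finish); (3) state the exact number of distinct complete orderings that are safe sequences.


(1) Need matrix, components ordered r4, r2, r3:
  proc-I: (1, 2, 1)
  proc-C: (6, 0, 0)
  proc-G: (6, 5, 0)
  proc-A: (4, 3, 2)
(2) The state is UNSAFE.
Key observation: r4 is the bottleneck — with proc-I, proc-A done the pool holds (5, 4, 4), short of every remaining need.
The run proc-I, proc-A cannot be extended any further. Check, step by step:
  pool = (2, 2, 2)
  run proc-I (needs (1, 2, 1), free (2, 2, 2)); after release of (2, 1, 2) the pool is (4, 3, 4)
  run proc-A (needs (4, 3, 2), free (4, 3, 4)); after release of (1, 1, 0) the pool is (5, 4, 4)
  proc-C still needs (6, 0, 0) but only (5, 4, 4) is free — short on r4
  proc-G still needs (6, 5, 0) but only (5, 4, 4) is free — short on r4 and r2
Processes that can never finish: proc-C and proc-G.
(3) Exactly 0 of the possible complete orderings are safe sequences.


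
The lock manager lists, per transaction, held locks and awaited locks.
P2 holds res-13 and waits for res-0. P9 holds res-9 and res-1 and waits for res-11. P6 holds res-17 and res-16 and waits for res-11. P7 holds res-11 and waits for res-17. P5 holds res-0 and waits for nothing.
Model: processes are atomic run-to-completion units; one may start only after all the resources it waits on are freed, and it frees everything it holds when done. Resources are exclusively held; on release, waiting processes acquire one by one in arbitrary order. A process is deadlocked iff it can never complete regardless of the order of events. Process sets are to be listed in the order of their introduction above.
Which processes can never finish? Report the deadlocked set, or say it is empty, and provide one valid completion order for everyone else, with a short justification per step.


Deadlocked set: P9, P6 and P7.
Key observation: the cycle P7 -> P6 -> P7 can never break — each member waits on the next; P9 waits into the deadlock from upstream.
A valid finishing order for the others: P5, P2.
Check, step by step:
  run P5 (it waits on nothing); releases res-0
  P2 waits on res-0 — all released -> runs and releases res-13


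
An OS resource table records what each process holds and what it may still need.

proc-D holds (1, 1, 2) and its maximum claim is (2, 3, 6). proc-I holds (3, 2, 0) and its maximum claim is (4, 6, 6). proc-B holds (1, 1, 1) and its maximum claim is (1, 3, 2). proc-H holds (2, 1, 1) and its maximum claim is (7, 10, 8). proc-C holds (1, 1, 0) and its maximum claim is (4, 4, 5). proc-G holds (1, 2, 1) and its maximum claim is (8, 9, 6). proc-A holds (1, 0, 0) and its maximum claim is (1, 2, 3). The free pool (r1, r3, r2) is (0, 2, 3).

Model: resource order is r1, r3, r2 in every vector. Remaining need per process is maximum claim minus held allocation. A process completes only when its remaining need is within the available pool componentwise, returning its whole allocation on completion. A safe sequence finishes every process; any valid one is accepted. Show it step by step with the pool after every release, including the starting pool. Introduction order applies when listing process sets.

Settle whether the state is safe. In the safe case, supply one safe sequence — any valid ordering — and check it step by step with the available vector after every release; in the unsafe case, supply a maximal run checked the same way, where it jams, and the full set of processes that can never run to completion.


The state is SAFE; one workable sequence: proc-A, proc-B, proc-D, proc-C, proc-I, proc-G, proc-H.
Key observation: the order's first zero-slack moment is proc-A ((0, 2, 3) needed, (0, 2, 3) free — a requested resource with nothing to spare).
Walking it through:
  pool = (0, 2, 3)
  proc-A: need (0, 2, 3) fits (0, 2, 3); releases (1, 0, 0), pool now (1, 2, 3)
  proc-B: need (0, 2, 1) fits (1, 2, 3); releases (1, 1, 1), pool now (2, 3, 4)
  proc-D: need (1, 2, 4) fits (2, 3, 4); releases (1, 1, 2), pool now (3, 4, 6)
  proc-C: need (3, 3, 5) fits (3, 4, 6); releases (1, 1, 0), pool now (4, 5, 6)
  proc-I: need (1, 4, 6) fits (4, 5, 6); releases (3, 2, 0), pool now (7, 7, 6)
  proc-G: need (7, 7, 5) fits (7, 7, 6); releases (1, 2, 1), pool now (8, 9, 7)
  proc-H: need (5, 9, 7) fits (8, 9, 7); releases (2, 1, 1), pool now (10, 10, 8)


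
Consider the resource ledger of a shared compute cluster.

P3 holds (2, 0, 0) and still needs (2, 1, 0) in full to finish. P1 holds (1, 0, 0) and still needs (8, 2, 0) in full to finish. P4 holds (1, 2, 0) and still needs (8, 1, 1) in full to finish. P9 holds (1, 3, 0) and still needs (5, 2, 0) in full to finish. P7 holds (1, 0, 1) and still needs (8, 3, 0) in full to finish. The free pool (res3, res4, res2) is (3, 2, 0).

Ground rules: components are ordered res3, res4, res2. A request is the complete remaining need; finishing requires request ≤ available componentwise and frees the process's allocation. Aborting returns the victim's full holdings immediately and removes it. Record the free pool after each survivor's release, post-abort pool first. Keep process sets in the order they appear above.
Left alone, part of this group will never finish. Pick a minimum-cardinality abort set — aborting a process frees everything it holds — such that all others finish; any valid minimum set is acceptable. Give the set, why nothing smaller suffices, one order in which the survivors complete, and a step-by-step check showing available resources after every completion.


Minimum abort set: P1 and P4.
Key observation: P7 was stuck for good until P1 and P4 gave back (2, 2, 0); in the order shown it finishes at step 3.
Why nothing smaller works — every single abort fails: P3 alone leaves P1 blocked (short on res3); P1 alone leaves P4 blocked (short on res3 and res2); P4 alone leaves P1 blocked (short on res3); P9 alone leaves P1 blocked (short on res3); P7 alone leaves P1 blocked (short on res3).
The survivors complete as P9, P3, P7. Check, step by step (starting from the post-abort pool):
  pool = (5, 4, 0)
  run P9 (needs (5, 2, 0), free (5, 4, 0)); after release of (1, 3, 0) the pool is (6, 7, 0)
  run P3 (needs (2, 1, 0), free (6, 7, 0)); after release of (2, 0, 0) the pool is (8, 7, 0)
  run P7 (needs (8, 3, 0), free (8, 7, 0)); after release of (1, 0, 1) the pool is (9, 7, 1)


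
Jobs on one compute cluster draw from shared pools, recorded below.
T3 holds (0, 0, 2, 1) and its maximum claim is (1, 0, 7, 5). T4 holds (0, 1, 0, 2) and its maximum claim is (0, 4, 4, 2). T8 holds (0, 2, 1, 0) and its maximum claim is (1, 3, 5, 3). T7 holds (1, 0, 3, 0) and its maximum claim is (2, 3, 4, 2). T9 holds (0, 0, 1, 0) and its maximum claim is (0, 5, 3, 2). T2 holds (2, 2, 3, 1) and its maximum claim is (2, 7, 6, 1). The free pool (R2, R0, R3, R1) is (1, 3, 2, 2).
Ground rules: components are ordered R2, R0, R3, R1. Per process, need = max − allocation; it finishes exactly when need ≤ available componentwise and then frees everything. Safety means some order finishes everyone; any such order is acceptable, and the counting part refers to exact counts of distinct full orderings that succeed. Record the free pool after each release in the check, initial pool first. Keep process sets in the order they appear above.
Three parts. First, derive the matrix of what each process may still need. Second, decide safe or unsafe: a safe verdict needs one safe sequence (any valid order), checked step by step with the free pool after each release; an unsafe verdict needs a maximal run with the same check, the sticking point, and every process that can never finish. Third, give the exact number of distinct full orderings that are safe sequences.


(1) Outstanding need per process (order R2, R0, R3, R1):
  T3: (1, 0, 5, 4)
  T4: (0, 3, 4, 0)
  T8: (1, 1, 4, 3)
  T7: (1, 3, 1, 2)
  T9: (0, 5, 2, 2)
  T2: (0, 5, 3, 0)
(2) The state is SAFE; one workable sequence: T7, T4, T8, T3, T9, T2.
Key observation: at T7 the run first touches a limit — (1, 3, 1, 2) against (1, 3, 2, 2), exact on a resource it actually requests.
Step-by-step check:
  pool = (1, 3, 2, 2)
  T7 needs (1, 3, 1, 2) <= (1, 3, 2, 2) -> finishes; pool += (1, 0, 3, 0) = (2, 3, 5, 2)
  T4 needs (0, 3, 4, 0) <= (2, 3, 5, 2) -> finishes; pool += (0, 1, 0, 2) = (2, 4, 5, 4)
  T8 needs (1, 1, 4, 3) <= (2, 4, 5, 4) -> finishes; pool += (0, 2, 1, 0) = (2, 6, 6, 4)
  T3 needs (1, 0, 5, 4) <= (2, 6, 6, 4) -> finishes; pool += (0, 0, 2, 1) = (2, 6, 8, 5)
  T9 needs (0, 5, 2, 2) <= (2, 6, 8, 5) -> finishes; pool += (0, 0, 1, 0) = (2, 6, 9, 5)
  T2 needs (0, 5, 3, 0) <= (2, 6, 9, 5) -> finishes; pool += (2, 2, 3, 1) = (4, 8, 12, 6)
(3) Exactly 8 of the possible complete orderings are safe sequences.


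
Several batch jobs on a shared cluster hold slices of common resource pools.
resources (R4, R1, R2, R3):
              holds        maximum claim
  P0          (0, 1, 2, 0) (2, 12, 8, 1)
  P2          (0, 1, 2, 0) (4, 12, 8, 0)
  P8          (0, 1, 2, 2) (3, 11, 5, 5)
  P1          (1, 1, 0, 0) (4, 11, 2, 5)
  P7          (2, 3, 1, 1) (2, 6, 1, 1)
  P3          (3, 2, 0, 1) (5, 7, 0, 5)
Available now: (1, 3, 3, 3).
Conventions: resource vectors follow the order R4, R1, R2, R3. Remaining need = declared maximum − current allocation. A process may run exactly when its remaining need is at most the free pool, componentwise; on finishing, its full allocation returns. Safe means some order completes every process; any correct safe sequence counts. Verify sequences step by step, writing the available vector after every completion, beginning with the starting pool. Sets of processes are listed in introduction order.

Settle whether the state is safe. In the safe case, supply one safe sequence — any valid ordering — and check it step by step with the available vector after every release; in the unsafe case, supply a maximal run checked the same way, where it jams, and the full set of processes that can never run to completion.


UNSAFE.
Key observation: the pool after P7, P3 is (6, 8, 4, 5); every surviving request exceeds it in R1, so progress ends there.
A maximal execution: P7, P3 — then nothing else fits. Verifying each step:
  pool = (1, 3, 3, 3)
  run P7 (needs (0, 3, 0, 0), free (1, 3, 3, 3)); after release of (2, 3, 1, 1) the pool is (3, 6, 4, 4)
  run P3 (needs (2, 5, 0, 4), free (3, 6, 4, 4)); after release of (3, 2, 0, 1) the pool is (6, 8, 4, 5)
  P0 cannot run: need (2, 11, 6, 1) vs free (6, 8, 4, 5) (insufficient R1 and R2)
  P2 cannot run: need (4, 11, 6, 0) vs free (6, 8, 4, 5) (insufficient R1 and R2)
  P8 cannot run: need (3, 10, 3, 3) vs free (6, 8, 4, 5) (insufficient R1)
  P1 cannot run: need (3, 10, 2, 5) vs free (6, 8, 4, 5) (insufficient R1)
Never able to finish: P0, P2, P8 and P1.


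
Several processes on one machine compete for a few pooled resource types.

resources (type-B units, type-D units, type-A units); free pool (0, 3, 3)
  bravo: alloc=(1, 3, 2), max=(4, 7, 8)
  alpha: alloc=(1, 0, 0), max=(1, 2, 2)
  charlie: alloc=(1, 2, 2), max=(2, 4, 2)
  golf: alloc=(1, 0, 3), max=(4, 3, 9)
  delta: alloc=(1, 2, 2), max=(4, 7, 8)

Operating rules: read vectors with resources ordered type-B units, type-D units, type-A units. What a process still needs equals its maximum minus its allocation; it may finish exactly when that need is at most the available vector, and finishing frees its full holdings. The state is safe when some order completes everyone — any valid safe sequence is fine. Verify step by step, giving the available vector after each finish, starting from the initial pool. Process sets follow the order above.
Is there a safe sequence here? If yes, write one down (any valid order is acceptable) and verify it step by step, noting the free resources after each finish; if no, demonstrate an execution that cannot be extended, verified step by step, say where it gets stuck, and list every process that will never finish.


UNSAFE — no complete ordering exists.
Key observation: once alpha, charlie finish, the pool peaks at (2, 5, 5) — and every remaining process still needs more type-B units than that.
The run alpha, charlie cannot be extended any further. Step-by-step check:
  pool = (0, 3, 3)
  alpha needs (0, 2, 2) <= (0, 3, 3) -> finishes; pool += (1, 0, 0) = (1, 3, 3)
  charlie needs (1, 2, 0) <= (1, 3, 3) -> finishes; pool += (1, 2, 2) = (2, 5, 5)
  bravo cannot run: need (3, 4, 6) vs free (2, 5, 5) (insufficient type-B units and type-A units)
  golf cannot run: need (3, 3, 6) vs free (2, 5, 5) (insufficient type-B units and type-A units)
  delta cannot run: need (3, 5, 6) vs free (2, 5, 5) (insufficient type-B units and type-A units)
Permanently blocked: bravo, golf and delta.


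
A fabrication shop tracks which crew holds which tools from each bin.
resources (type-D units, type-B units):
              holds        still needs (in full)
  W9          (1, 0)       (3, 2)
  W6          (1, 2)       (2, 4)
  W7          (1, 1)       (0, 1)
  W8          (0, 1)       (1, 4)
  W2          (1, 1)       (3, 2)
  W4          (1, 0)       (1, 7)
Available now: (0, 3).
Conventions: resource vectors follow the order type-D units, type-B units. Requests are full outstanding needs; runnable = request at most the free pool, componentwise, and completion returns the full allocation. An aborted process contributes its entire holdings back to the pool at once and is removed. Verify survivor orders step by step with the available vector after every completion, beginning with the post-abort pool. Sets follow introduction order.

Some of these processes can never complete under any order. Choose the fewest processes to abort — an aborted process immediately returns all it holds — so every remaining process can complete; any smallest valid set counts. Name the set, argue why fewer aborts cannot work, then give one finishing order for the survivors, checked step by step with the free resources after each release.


Abort W6.
Key observation: W4 was stuck for good until W6 gave back (1, 2); in the order shown it finishes at step 3.
Minimality: the empty abort set fails — the state is deadlocked as it stands.
One survivor order: W7, W8, W4, W2, W9. Check, step by step (post-abort pool first):
  pool = (1, 5)
  run W7 (needs (0, 1), free (1, 5)); after release of (1, 1) the pool is (2, 6)
  run W8 (needs (1, 4), free (2, 6)); after release of (0, 1) the pool is (2, 7)
  run W4 (needs (1, 7), free (2, 7)); after release of (1, 0) the pool is (3, 7)
  run W2 (needs (3, 2), free (3, 7)); after release of (1, 1) the pool is (4, 8)
  run W9 (needs (3, 2), free (4, 8)); after release of (1, 0) the pool is (5, 8)


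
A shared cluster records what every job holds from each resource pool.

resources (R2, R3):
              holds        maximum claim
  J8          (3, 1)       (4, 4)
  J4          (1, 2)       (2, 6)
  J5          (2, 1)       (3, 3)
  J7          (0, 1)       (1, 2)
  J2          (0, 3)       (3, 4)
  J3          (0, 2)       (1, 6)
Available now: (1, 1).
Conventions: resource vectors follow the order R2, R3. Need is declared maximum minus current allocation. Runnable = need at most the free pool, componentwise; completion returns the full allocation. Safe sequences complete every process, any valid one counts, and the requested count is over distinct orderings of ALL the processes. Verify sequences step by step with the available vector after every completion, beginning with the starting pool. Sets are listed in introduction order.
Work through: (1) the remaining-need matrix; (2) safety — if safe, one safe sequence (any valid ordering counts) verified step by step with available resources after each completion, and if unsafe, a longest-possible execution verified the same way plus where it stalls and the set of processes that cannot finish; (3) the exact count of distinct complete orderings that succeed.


(1) Need matrix, components ordered R2, R3:
  J8: (1, 3)
  J4: (1, 4)
  J5: (1, 2)
  J7: (1, 1)
  J2: (3, 1)
  J3: (1, 4)
(2) SAFE — a valid safe sequence is J7, J5, J8, J2, J3, J4.
Key observation: the first exact fit in this order is J7 — it needs (1, 1) with (1, 1) free, meeting a requested resource to the last unit.
Walking it through:
  pool = (1, 1)
  J7: need (1, 1) fits (1, 1); releases (0, 1), pool now (1, 2)
  J5: need (1, 2) fits (1, 2); releases (2, 1), pool now (3, 3)
  J8: need (1, 3) fits (3, 3); releases (3, 1), pool now (6, 4)
  J2: need (3, 1) fits (6, 4); releases (0, 3), pool now (6, 7)
  J3: need (1, 4) fits (6, 7); releases (0, 2), pool now (6, 9)
  J4: need (1, 4) fits (6, 9); releases (1, 2), pool now (7, 11)
(3) The exact count: 12 of the possible complete orderings are safe sequences.


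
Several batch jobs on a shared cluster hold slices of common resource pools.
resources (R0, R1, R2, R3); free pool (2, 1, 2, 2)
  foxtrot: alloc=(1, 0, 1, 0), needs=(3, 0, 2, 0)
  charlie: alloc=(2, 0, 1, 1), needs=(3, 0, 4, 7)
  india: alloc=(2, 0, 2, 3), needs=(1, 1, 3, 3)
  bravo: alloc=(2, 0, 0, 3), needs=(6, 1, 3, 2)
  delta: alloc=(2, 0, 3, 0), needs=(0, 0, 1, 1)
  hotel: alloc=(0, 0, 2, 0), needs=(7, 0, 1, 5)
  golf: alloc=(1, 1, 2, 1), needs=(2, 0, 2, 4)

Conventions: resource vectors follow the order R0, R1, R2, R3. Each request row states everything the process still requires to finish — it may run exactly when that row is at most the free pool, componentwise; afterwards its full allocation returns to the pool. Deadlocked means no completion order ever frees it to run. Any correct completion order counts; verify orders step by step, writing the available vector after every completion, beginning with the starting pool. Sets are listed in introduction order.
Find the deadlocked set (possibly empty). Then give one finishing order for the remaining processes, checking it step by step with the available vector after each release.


Deadlocked: charlie, india, bravo, hotel and golf.
Key observation: after delta, foxtrot the pool peaks at (5, 1, 6, 2), and each blocked process is short somewhere: charlie on R3; india on R3; bravo on R0; hotel on R0, R3; golf on R3.
The rest can finish in the order delta, foxtrot. Step-by-step check:
  pool = (2, 1, 2, 2)
  delta needs (0, 0, 1, 1) <= (2, 1, 2, 2) -> finishes; pool += (2, 0, 3, 0) = (4, 1, 5, 2)
  foxtrot needs (3, 0, 2, 0) <= (4, 1, 5, 2) -> finishes; pool += (1, 0, 1, 0) = (5, 1, 6, 2)
None of the blocked processes ever fits:
  charlie still needs (3, 0, 4, 7) but only (5, 1, 6, 2) is free — short on R3
  india still needs (1, 1, 3, 3) but only (5, 1, 6, 2) is free — short on R3
  bravo still needs (6, 1, 3, 2) but only (5, 1, 6, 2) is free — short on R0
  hotel still needs (7, 0, 1, 5) but only (5, 1, 6, 2) is free — short on R0 and R3
  golf still needs (2, 0, 2, 4) but only (5, 1, 6, 2) is free — short on R3


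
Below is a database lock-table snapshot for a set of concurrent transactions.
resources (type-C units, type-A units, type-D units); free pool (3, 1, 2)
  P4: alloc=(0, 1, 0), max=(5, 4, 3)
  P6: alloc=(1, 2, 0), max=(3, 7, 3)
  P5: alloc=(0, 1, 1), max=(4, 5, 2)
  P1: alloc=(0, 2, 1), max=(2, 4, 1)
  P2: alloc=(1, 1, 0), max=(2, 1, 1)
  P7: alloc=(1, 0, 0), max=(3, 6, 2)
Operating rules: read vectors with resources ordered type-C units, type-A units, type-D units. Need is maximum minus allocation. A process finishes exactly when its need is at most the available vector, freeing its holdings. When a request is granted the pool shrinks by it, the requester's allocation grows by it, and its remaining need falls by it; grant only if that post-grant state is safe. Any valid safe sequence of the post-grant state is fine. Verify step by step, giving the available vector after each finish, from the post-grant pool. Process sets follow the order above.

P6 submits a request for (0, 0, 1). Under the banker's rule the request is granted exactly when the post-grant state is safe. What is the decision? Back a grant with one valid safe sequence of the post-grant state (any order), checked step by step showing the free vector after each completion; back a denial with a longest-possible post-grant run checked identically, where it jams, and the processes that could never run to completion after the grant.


GRANT: granting preserves safety; a valid post-grant sequence is P2, P1, P5, P6, P7, P4.
Key observation: the grant leaves (3, 1, 1) free — enough for P2, whose release restarts the cascade.
Verifying the post-grant state step by step:
  pool = (3, 1, 1)
  run P2 (needs (1, 0, 1), free (3, 1, 1)); after release of (1, 1, 0) the pool is (4, 2, 1)
  run P1 (needs (2, 2, 0), free (4, 2, 1)); after release of (0, 2, 1) the pool is (4, 4, 2)
  run P5 (needs (4, 4, 1), free (4, 4, 2)); after release of (0, 1, 1) the pool is (4, 5, 3)
  run P6 (needs (2, 5, 2), free (4, 5, 3)); after release of (1, 2, 1) the pool is (5, 7, 4)
  run P7 (needs (2, 6, 2), free (5, 7, 4)); after release of (1, 0, 0) the pool is (6, 7, 4)
  run P4 (needs (5, 3, 3), free (6, 7, 4)); after release of (0, 1, 0) the pool is (6, 8, 4)


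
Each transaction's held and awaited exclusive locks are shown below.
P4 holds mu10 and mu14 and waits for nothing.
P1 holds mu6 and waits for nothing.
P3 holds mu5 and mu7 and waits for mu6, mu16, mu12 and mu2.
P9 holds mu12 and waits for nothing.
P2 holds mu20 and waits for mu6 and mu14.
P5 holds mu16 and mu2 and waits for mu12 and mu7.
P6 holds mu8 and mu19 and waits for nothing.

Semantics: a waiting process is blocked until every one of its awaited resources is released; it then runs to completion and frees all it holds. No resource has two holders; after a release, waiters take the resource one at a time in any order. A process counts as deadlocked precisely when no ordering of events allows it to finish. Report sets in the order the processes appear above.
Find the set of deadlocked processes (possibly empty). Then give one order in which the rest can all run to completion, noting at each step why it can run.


The deadlocked set is P3 and P5.
Key observation: along P3 -> P5 -> P3, each member waits on what the next one holds — a deadlock; no other process is dragged down with it.
A valid finishing order for the others: P1, P4, P9, P2, P6.
Verifying each step:
  P1: no waits; runs immediately, freeing mu6
  P4: no waits; runs immediately, freeing mu10 and mu14
  P9: no waits; runs immediately, freeing mu12
  P2 waits on mu6 and mu14 — all released -> runs and releases mu20
  P6: no waits; runs immediately, freeing mu8 and mu19


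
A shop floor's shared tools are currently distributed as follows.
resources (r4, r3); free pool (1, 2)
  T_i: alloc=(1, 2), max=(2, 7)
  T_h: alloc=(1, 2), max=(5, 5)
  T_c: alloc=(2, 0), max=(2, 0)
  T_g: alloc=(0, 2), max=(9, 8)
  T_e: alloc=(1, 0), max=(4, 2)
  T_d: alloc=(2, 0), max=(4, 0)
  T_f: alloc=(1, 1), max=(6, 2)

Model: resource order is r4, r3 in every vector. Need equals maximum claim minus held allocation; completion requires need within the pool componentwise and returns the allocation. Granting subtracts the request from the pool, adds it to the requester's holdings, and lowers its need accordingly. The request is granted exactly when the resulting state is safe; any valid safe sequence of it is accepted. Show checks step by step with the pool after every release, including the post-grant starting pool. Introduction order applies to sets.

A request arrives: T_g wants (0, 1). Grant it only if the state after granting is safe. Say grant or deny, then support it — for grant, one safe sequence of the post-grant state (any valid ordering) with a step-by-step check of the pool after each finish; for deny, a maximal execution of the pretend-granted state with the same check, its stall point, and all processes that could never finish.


DENY: after the grant no complete ordering would exist.
Key observation: the wall is r3: completing T_c, T_d, T_f, T_e brings the pool only to (7, 2), and all the rest need more.
On the post-grant state, T_c, T_d, T_f, T_e is a maximal run — nothing extends it. Step-by-step check:
  pool = (1, 1)
  T_c needs (0, 0) <= (1, 1) -> finishes; pool += (2, 0) = (3, 1)
  T_d needs (2, 0) <= (3, 1) -> finishes; pool += (2, 0) = (5, 1)
  T_f needs (5, 1) <= (5, 1) -> finishes; pool += (1, 1) = (6, 2)
  T_e needs (3, 2) <= (6, 2) -> finishes; pool += (1, 0) = (7, 2)
  T_i cannot run: need (1, 5) vs free (7, 2) (insufficient r3)
  T_h cannot run: need (4, 3) vs free (7, 2) (insufficient r3)
  T_g cannot run: need (9, 5) vs free (7, 2) (insufficient r4 and r3)
Post-grant, the permanently blocked set is T_i, T_h and T_g.


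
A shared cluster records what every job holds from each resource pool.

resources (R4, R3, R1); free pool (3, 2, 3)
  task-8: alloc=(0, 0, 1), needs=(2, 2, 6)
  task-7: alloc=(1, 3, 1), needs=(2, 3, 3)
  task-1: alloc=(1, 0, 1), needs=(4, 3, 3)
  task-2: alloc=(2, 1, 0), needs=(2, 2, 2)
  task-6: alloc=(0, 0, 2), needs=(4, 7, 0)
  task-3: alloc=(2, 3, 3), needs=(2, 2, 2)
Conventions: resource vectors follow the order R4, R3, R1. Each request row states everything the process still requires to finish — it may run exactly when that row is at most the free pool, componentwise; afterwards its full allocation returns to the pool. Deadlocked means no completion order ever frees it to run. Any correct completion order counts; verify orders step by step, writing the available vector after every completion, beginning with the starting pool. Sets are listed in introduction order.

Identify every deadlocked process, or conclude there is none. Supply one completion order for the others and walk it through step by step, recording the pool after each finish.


The deadlocked set is empty.
Key observation: the pool covers task-2 at once, and every later process fits after earlier releases.
A valid finishing order for the others: task-2, task-3, task-7, task-1, task-6, task-8. Check, step by step:
  pool = (3, 2, 3)
  run task-2 (needs (2, 2, 2), free (3, 2, 3)); after release of (2, 1, 0) the pool is (5, 3, 3)
  run task-3 (needs (2, 2, 2), free (5, 3, 3)); after release of (2, 3, 3) the pool is (7, 6, 6)
  run task-7 (needs (2, 3, 3), free (7, 6, 6)); after release of (1, 3, 1) the pool is (8, 9, 7)
  run task-1 (needs (4, 3, 3), free (8, 9, 7)); after release of (1, 0, 1) the pool is (9, 9, 8)
  run task-6 (needs (4, 7, 0), free (9, 9, 8)); after release of (0, 0, 2) the pool is (9, 9, 10)
  run task-8 (needs (2, 2, 6), free (9, 9, 10)); after release of (0, 0, 1) the pool is (9, 9, 11)


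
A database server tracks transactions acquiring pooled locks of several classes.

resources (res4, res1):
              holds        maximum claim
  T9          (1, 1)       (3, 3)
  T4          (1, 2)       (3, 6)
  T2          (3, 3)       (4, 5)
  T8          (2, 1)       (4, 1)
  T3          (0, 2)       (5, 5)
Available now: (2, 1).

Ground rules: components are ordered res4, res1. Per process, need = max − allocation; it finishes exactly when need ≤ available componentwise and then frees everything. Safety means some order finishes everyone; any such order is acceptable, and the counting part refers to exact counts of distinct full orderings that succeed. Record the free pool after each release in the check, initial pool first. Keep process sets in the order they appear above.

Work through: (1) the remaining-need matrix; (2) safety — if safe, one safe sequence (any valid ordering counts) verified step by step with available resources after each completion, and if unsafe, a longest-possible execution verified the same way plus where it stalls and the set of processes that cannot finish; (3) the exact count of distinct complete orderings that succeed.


(1) Need matrix, components ordered res4, res1:
  T9: (2, 2)
  T4: (2, 4)
  T2: (1, 2)
  T8: (2, 0)
  T3: (5, 3)
(2) SAFE — a valid safe sequence is T8, T9, T3, T2, T4.
Key observation: at T8 the run first touches a limit — (2, 0) against (2, 1), exact on a resource it actually requests.
Verifying each step:
  pool = (2, 1)
  T8 needs (2, 0) <= (2, 1) -> finishes; pool += (2, 1) = (4, 2)
  T9 needs (2, 2) <= (4, 2) -> finishes; pool += (1, 1) = (5, 3)
  T3 needs (5, 3) <= (5, 3) -> finishes; pool += (0, 2) = (5, 5)
  T2 needs (1, 2) <= (5, 5) -> finishes; pool += (3, 3) = (8, 8)
  T4 needs (2, 4) <= (8, 8) -> finishes; pool += (1, 2) = (9, 10)
(3) Exactly 10 of the possible complete orderings are safe sequences.


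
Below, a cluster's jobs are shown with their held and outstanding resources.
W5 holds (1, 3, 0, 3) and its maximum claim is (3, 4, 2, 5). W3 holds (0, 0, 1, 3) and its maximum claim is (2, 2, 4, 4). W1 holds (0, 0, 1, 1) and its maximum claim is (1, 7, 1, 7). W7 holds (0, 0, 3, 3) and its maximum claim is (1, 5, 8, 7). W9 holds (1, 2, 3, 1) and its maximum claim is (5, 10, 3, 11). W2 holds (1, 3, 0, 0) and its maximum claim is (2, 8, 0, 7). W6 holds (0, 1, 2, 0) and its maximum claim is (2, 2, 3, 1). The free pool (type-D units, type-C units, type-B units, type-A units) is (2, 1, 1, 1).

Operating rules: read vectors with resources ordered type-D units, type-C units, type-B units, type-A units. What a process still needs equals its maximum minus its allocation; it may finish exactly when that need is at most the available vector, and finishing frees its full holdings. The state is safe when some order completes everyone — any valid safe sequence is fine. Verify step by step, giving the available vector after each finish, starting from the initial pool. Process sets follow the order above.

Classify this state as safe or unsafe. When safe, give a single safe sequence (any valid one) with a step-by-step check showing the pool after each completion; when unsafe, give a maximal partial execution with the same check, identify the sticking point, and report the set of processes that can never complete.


The state is SAFE; one workable sequence: W6, W3, W5, W2, W1, W7, W9.
Key observation: W6 is the earliest step where a requested resource binds exactly: need (2, 1, 1, 1), pool (2, 1, 1, 1) at its turn.
Walking it through:
  pool = (2, 1, 1, 1)
  W6: need (2, 1, 1, 1) fits (2, 1, 1, 1); releases (0, 1, 2, 0), pool now (2, 2, 3, 1)
  W3: need (2, 2, 3, 1) fits (2, 2, 3, 1); releases (0, 0, 1, 3), pool now (2, 2, 4, 4)
  W5: need (2, 1, 2, 2) fits (2, 2, 4, 4); releases (1, 3, 0, 3), pool now (3, 5, 4, 7)
  W2: need (1, 5, 0, 7) fits (3, 5, 4, 7); releases (1, 3, 0, 0), pool now (4, 8, 4, 7)
  W1: need (1, 7, 0, 6) fits (4, 8, 4, 7); releases (0, 0, 1, 1), pool now (4, 8, 5, 8)
  W7: need (1, 5, 5, 4) fits (4, 8, 5, 8); releases (0, 0, 3, 3), pool now (4, 8, 8, 11)
  W9: need (4, 8, 0, 10) fits (4, 8, 8, 11); releases (1, 2, 3, 1), pool now (5, 10, 11, 12)
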